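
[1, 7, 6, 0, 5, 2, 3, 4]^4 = [5, 2, 1, 4, 3, 0, 7, 6]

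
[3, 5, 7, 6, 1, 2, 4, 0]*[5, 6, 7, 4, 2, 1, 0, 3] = [4, 1, 3, 0, 6, 7, 2, 5]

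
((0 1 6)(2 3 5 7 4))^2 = (0 6 1)(2 5 4 3 7)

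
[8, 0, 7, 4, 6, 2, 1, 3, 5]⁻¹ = [1, 6, 5, 7, 3, 8, 4, 2, 0]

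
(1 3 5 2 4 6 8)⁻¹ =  (1 8 6 4 2 5 3)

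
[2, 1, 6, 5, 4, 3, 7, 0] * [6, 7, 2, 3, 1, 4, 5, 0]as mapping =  [0→2, 1→7, 2→5, 3→4, 4→1, 5→3, 6→0, 7→6]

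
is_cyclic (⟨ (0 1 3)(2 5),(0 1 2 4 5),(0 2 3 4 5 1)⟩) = no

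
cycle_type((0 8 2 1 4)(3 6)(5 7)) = 2^2.5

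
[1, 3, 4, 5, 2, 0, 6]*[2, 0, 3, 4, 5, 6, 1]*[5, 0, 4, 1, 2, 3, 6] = [5, 2, 3, 6, 1, 4, 0]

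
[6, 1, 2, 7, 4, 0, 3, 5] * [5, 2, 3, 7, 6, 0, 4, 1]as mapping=[0→4, 1→2, 2→3, 3→1, 4→6, 5→5, 6→7, 7→0]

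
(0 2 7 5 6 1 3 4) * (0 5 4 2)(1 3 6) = (1 6 3 2 7 4 5)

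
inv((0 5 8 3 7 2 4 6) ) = (0 6 4 2 7 3 8 5) 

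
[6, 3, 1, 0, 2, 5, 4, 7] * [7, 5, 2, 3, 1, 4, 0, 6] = [0, 3, 5, 7, 2, 4, 1, 6]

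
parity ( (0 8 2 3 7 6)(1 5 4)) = odd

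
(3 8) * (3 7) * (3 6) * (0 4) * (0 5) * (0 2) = (0 4 5 2)(3 8 7 6)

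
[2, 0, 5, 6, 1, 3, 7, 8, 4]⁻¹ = [1, 4, 0, 5, 8, 2, 3, 6, 7]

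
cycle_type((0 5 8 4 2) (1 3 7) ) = 3.5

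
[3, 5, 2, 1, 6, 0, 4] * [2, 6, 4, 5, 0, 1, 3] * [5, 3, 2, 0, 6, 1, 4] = [1, 3, 6, 4, 0, 2, 5]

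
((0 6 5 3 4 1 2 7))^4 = (0 4)(1 6)(2 5)(3 7)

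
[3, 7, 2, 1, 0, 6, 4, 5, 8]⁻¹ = [4, 3, 2, 0, 6, 7, 5, 1, 8]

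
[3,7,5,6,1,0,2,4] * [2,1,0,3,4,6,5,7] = [3,7,6,5,1,2,0,4]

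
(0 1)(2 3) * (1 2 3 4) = (0 2 4 1)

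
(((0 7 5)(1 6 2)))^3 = ()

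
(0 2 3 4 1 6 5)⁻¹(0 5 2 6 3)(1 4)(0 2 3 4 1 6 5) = (0 3 5 4 2)(1 6)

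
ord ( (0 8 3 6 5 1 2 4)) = 8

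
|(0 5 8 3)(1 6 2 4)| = 4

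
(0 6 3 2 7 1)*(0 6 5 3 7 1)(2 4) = (0 5 3 4 2 1 6 7)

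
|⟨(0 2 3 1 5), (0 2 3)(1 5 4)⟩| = 360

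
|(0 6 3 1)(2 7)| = 4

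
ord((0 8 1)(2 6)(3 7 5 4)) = 12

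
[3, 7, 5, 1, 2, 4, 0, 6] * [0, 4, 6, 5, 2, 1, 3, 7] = [5, 7, 1, 4, 6, 2, 0, 3]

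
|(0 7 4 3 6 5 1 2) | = 8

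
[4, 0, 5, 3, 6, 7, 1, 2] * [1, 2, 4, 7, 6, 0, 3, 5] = [6, 1, 0, 7, 3, 5, 2, 4]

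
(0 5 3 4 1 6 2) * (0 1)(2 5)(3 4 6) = (0 2 1 3 6 5 4)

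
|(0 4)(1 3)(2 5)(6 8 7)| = 6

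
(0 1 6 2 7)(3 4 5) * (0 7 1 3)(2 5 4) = (0 3 2 1 6 5)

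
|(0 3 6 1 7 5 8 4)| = 8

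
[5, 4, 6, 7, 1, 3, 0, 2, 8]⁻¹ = [6, 4, 7, 5, 1, 0, 2, 3, 8]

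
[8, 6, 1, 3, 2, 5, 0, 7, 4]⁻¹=[6, 2, 4, 3, 8, 5, 1, 7, 0]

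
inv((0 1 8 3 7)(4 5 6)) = (0 7 3 8 1)(4 6 5)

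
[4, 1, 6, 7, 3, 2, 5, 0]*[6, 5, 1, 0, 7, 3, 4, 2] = [7, 5, 4, 2, 0, 1, 3, 6]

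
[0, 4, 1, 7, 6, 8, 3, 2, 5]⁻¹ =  [0, 2, 7, 6, 1, 8, 4, 3, 5]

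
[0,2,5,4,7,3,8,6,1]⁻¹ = [0,8,1,5,3,2,7,4,6]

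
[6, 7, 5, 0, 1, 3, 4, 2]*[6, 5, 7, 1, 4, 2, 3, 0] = [3, 0, 2, 6, 5, 1, 4, 7]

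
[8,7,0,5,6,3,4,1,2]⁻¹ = [2,7,8,5,6,3,4,1,0]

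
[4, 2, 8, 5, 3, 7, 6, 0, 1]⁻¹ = [7, 8, 1, 4, 0, 3, 6, 5, 2]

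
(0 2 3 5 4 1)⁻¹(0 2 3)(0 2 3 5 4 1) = (2 3 5)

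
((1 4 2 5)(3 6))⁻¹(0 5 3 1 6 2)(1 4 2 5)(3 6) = (0 1 6 4 3 5)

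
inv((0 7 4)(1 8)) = (0 4 7)(1 8)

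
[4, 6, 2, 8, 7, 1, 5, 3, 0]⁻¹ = [8, 5, 2, 7, 0, 6, 1, 4, 3]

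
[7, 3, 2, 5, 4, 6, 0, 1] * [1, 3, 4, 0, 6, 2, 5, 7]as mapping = [0→7, 1→0, 2→4, 3→2, 4→6, 5→5, 6→1, 7→3]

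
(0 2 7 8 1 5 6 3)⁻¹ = (0 3 6 5 1 8 7 2)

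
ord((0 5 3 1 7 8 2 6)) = 8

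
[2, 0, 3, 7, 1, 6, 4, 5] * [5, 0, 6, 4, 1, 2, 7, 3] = [6, 5, 4, 3, 0, 7, 1, 2]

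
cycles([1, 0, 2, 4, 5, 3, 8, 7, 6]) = (0 1)(3 4 5)(6 8)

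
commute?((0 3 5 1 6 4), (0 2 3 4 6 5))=no:(0 3 5 1 6 4)*(0 2 3 4 6 5)=(0 4 2 3)(1 5), (0 2 3 4 6 5)*(0 3 5 1 6 4)=(0 2 5 3)(1 6)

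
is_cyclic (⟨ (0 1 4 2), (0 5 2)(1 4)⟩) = no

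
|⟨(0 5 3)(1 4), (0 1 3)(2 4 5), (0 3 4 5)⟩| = 720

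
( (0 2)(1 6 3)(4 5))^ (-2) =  (1 6 3)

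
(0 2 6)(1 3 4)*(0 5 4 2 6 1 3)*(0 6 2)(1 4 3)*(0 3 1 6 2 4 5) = (0 4 6)(1 2 5)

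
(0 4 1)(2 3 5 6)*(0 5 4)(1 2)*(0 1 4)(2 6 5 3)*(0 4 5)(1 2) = (0 2 1 3 4 6 5)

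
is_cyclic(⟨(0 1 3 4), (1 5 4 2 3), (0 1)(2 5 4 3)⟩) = no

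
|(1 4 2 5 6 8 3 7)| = 8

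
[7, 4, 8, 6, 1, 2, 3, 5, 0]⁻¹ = [8, 4, 5, 6, 1, 7, 3, 0, 2]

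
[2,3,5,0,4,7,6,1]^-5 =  [2,3,5,0,4,7,6,1]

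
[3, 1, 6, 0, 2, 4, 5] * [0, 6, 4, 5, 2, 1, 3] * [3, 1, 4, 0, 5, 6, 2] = [6, 2, 0, 3, 5, 4, 1]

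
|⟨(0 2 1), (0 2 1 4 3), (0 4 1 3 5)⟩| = 360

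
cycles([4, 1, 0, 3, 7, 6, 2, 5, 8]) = (0 4 7 5 6 2)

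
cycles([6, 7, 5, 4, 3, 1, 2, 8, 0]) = (0 6 2 5 1 7 8)(3 4)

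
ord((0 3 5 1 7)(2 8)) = 10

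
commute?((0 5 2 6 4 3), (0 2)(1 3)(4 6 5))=no:(0 5 2 6 4 3) * (0 2)(1 3)(4 6 5)=(0 4 1 3 2 5), (0 2)(1 3)(4 6 5) * (0 5 2 6 4 3)=(0 6 2 5 3 1)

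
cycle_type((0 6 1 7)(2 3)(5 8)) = 2^2.4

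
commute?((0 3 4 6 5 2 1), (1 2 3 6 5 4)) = no:(0 3 4 6 5 2 1) * (1 2 3 6 5 4) = (0 6 4 5 3 1), (1 2 3 6 5 4) * (0 3 4 6 5 2 1) = (0 3 5 6 2 4)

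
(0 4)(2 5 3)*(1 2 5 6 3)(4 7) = (0 7 4)(1 2 6 3 5)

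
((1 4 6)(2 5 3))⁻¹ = (1 6 4)(2 3 5)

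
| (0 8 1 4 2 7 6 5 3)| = 9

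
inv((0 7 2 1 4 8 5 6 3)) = (0 3 6 5 8 4 1 2 7)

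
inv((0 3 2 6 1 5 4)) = (0 4 5 1 6 2 3)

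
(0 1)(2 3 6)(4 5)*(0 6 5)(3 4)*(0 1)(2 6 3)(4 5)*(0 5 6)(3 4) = (0 5 2 6)(1 4)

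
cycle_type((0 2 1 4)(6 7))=2.4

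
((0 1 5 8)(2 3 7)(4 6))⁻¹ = (0 8 5 1)(2 7 3)(4 6)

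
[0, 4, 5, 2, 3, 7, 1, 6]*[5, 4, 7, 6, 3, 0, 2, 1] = [5, 3, 0, 7, 6, 1, 4, 2]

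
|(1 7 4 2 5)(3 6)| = 10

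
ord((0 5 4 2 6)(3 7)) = 10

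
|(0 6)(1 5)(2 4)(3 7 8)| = 6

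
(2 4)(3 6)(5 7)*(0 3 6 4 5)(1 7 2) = (0 3 4 1 7)(2 5)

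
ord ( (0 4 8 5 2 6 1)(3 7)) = 14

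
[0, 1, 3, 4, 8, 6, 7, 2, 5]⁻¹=[0, 1, 7, 2, 3, 8, 5, 6, 4]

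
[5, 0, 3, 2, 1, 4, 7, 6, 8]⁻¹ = [1, 4, 3, 2, 5, 0, 7, 6, 8]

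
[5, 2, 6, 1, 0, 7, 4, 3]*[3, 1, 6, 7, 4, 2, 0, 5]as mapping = [0→2, 1→6, 2→0, 3→1, 4→3, 5→5, 6→4, 7→7]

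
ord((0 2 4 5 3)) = 5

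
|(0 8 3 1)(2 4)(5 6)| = 4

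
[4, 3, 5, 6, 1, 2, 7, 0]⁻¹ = [7, 4, 5, 1, 0, 2, 3, 6]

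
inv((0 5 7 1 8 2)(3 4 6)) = (0 2 8 1 7 5)(3 6 4)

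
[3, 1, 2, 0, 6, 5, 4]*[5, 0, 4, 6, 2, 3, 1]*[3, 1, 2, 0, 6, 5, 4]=[4, 3, 6, 5, 1, 0, 2]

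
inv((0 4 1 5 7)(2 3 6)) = (0 7 5 1 4)(2 6 3)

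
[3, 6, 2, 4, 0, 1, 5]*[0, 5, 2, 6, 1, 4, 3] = [6, 3, 2, 1, 0, 5, 4]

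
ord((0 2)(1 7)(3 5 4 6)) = 4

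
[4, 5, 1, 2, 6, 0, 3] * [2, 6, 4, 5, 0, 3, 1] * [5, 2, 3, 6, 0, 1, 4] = [5, 6, 4, 0, 2, 3, 1]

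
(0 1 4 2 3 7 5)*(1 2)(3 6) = (0 2 6 3 7 5)(1 4)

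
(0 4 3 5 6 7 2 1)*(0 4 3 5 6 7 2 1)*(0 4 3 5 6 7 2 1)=(0 5 2 4 6 1 3 7)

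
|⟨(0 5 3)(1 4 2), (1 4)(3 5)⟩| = 6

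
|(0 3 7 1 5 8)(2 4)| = 6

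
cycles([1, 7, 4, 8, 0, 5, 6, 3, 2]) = (0 1 7 3 8 2 4)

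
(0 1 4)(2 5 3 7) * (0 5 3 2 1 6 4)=(0 6 4 5 2 3 7 1)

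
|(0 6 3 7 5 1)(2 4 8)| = 6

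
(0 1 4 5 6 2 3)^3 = (0 5 3 4 2 1 6)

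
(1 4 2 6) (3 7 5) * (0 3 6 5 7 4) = (0 3 4 2 5 6 1) 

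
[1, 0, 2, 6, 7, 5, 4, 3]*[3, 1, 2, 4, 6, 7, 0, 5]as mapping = [0→1, 1→3, 2→2, 3→0, 4→5, 5→7, 6→6, 7→4]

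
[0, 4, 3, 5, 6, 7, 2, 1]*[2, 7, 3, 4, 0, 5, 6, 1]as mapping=[0→2, 1→0, 2→4, 3→5, 4→6, 5→1, 6→3, 7→7]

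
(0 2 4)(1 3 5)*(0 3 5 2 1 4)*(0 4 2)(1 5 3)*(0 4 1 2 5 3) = (0 3 4 2 1)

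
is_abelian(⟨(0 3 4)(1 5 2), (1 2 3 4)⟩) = no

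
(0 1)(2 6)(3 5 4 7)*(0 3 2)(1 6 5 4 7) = (0 6)(1 3 4)(2 5 7)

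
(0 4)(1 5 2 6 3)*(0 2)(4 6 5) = (0 6 3 1 4 2 5)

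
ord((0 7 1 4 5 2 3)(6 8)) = 14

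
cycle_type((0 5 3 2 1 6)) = 6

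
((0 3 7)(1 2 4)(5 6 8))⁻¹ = (0 7 3)(1 4 2)(5 8 6)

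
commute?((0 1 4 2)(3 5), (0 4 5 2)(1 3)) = no:(0 1 4 2)(3 5)*(0 4 5 2)(1 3) = (0 3 2 4)(1 5), (0 4 5 2)(1 3)*(0 1 4 2)(3 5) = (0 2 1 5)(3 4)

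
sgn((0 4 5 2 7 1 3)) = 1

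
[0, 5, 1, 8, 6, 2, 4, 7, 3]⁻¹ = [0, 2, 5, 8, 6, 1, 4, 7, 3]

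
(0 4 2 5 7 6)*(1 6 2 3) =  (0 4 3 1 6)(2 5 7)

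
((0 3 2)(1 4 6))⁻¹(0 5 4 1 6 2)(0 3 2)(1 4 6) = (0 3 5 6 4 1)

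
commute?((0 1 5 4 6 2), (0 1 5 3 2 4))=no:(0 1 5 4 6 2) * (0 1 5 3 2 4)=(0 5)(1 3 2)(4 6), (0 1 5 3 2 4) * (0 1 5 4 6 2)=(0 5 3)(1 4)(2 6)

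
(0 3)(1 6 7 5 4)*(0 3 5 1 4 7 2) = (0 5 7 1 6 2)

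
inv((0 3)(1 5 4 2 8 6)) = (0 3)(1 6 8 2 4 5)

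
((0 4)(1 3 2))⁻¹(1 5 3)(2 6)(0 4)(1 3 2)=(1 6)(2 3 5)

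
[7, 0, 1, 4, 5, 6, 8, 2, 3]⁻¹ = [1, 2, 7, 8, 3, 4, 5, 0, 6]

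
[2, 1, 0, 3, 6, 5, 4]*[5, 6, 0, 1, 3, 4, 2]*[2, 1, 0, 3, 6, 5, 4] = [2, 4, 5, 1, 0, 6, 3]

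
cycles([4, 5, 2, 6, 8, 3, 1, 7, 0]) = (0 4 8)(1 5 3 6)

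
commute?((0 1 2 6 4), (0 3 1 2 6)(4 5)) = no:(0 1 2 6 4) * (0 3 1 2 6)(4 5) = (0 2)(1 6 5 4 3), (0 3 1 2 6)(4 5) * (0 1 2 6 4) = (0 3 2 4 5)(1 6)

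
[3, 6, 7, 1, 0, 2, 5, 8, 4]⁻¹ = [4, 3, 5, 0, 8, 6, 1, 2, 7]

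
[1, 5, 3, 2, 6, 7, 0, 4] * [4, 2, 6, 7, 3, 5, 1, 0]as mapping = [0→2, 1→5, 2→7, 3→6, 4→1, 5→0, 6→4, 7→3]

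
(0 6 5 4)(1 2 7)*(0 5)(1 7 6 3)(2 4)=(0 3 1 4 5 2 6)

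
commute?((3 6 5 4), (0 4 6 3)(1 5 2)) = no:(3 6 5 4)*(0 4 6 3)(1 5 2) = (0 4)(1 5 6 2), (0 4 6 3)(1 5 2)*(3 6 5 4) = (0 3)(1 4 5 2)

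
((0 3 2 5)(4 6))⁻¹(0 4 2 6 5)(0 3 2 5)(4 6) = (0 3 6 5 4)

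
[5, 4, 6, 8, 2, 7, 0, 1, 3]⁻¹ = [6, 7, 4, 8, 1, 0, 2, 5, 3]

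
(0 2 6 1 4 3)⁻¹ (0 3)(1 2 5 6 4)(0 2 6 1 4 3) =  (0 2)(1 3 4 6 5)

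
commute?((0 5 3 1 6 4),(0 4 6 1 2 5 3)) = no:(0 5 3 1 6 4)*(0 4 6 1 2 5 3) = (0 3 2 5),(0 4 6 1 2 5 3)*(0 5 3 1 6 4) = (1 2 3 5)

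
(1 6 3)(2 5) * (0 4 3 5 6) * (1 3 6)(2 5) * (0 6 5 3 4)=(1 6 2)(3 4 5)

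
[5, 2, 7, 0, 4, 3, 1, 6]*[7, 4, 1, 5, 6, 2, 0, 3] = [2, 1, 3, 7, 6, 5, 4, 0]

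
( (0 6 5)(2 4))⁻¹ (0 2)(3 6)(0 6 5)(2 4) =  (3 5)(4 6)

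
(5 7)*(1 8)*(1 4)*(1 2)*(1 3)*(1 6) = (1 8 4 2 3 6)(5 7)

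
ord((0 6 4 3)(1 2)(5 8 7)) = 12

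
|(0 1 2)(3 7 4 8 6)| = 15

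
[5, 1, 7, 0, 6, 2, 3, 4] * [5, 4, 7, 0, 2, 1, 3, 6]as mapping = [0→1, 1→4, 2→6, 3→5, 4→3, 5→7, 6→0, 7→2]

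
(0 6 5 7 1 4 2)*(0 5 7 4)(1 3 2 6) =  (0 1)(2 5 4 6 7 3)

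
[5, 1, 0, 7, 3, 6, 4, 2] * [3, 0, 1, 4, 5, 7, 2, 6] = [7, 0, 3, 6, 4, 2, 5, 1]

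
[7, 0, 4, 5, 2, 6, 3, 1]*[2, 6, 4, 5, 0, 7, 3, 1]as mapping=[0→1, 1→2, 2→0, 3→7, 4→4, 5→3, 6→5, 7→6]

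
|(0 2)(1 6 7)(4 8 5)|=6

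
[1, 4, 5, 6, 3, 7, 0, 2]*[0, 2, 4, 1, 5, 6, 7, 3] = [2, 5, 6, 7, 1, 3, 0, 4]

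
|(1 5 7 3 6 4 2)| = 7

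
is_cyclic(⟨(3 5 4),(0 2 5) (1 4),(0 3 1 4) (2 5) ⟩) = no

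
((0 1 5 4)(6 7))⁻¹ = (0 4 5 1)(6 7)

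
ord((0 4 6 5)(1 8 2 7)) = 4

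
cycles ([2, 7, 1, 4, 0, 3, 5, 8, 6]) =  (0 2 1 7 8 6 5 3 4)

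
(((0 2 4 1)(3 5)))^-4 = ()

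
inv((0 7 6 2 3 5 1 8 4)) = (0 4 8 1 5 3 2 6 7)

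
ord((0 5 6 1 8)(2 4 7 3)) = 20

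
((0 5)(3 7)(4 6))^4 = ()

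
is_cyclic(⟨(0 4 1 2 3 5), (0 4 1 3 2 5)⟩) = no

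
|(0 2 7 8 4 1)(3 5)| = 6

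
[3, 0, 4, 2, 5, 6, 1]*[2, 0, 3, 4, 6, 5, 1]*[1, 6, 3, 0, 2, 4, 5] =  [2, 3, 5, 0, 4, 6, 1]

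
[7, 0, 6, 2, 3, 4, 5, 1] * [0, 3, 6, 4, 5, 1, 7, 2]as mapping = [0→2, 1→0, 2→7, 3→6, 4→4, 5→5, 6→1, 7→3]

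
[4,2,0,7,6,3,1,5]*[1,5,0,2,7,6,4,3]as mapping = [0→7,1→0,2→1,3→3,4→4,5→2,6→5,7→6]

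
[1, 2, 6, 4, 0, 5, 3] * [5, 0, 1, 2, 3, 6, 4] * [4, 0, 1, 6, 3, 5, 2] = [4, 0, 3, 6, 5, 2, 1]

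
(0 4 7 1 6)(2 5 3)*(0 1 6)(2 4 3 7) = (0 3 4 2 5 7 6 1)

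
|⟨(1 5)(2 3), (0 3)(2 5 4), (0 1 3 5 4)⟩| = 720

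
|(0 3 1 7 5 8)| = 6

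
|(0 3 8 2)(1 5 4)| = 12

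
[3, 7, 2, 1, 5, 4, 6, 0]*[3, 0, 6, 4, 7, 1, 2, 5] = [4, 5, 6, 0, 1, 7, 2, 3]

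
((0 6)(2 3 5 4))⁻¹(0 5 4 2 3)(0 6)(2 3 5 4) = (2 3 5 6 4)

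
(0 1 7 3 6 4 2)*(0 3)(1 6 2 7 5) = (0 6 4 7)(1 5)(2 3)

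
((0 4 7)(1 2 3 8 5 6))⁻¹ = (0 7 4)(1 6 5 8 3 2)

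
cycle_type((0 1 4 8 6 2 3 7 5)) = 9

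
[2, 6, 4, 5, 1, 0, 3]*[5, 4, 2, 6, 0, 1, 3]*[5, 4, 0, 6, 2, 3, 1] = [0, 6, 5, 4, 2, 3, 1]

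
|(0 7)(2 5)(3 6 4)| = 6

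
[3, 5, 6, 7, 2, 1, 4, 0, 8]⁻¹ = [7, 5, 4, 0, 6, 1, 2, 3, 8]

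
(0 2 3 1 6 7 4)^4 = (0 6 2 7 3 4 1)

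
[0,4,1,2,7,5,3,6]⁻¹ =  [0,2,3,6,1,5,7,4]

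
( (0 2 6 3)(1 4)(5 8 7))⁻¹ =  (0 3 6 2)(1 4)(5 7 8)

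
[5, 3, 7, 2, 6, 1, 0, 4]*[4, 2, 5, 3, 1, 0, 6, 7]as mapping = [0→0, 1→3, 2→7, 3→5, 4→6, 5→2, 6→4, 7→1]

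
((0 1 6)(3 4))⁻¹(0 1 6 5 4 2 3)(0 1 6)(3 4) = (0 5 3 2 4 1 6)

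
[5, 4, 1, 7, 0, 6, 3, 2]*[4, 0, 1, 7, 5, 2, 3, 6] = [2, 5, 0, 6, 4, 3, 7, 1]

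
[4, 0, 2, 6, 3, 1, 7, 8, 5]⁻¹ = [1, 5, 2, 4, 0, 8, 3, 6, 7]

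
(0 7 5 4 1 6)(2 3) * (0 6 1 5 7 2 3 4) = (0 2 4 5)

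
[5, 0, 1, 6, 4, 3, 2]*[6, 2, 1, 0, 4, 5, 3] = [5, 6, 2, 3, 4, 0, 1]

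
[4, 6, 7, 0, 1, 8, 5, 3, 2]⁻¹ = [3, 4, 8, 7, 0, 6, 1, 2, 5]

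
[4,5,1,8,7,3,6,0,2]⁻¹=[7,2,8,5,0,1,6,4,3]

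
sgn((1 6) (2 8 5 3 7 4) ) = 1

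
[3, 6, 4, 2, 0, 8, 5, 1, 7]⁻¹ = [4, 7, 3, 0, 2, 6, 1, 8, 5]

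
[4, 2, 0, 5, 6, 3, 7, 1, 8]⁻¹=[2, 7, 1, 5, 0, 3, 4, 6, 8]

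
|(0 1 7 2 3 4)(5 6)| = 6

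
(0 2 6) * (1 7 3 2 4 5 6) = (0 4 5 6)(1 7 3 2)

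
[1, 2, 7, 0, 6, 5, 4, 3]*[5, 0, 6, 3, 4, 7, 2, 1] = [0, 6, 1, 5, 2, 7, 4, 3]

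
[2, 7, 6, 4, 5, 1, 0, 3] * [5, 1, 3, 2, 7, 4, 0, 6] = [3, 6, 0, 7, 4, 1, 5, 2]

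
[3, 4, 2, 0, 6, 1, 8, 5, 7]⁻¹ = [3, 5, 2, 0, 1, 7, 4, 8, 6]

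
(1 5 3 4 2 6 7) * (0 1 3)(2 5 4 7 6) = (0 1 4 5)(3 7)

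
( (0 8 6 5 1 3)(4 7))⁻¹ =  (0 3 1 5 6 8)(4 7)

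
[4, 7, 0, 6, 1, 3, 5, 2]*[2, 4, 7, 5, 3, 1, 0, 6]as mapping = [0→3, 1→6, 2→2, 3→0, 4→4, 5→5, 6→1, 7→7]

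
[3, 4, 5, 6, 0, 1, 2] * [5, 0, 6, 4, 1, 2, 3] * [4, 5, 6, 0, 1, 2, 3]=[1, 5, 6, 0, 2, 4, 3]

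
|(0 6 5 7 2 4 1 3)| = 8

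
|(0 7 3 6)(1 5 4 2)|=4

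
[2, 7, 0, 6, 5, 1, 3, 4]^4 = [0, 1, 2, 3, 4, 5, 6, 7]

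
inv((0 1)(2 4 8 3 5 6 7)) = (0 1)(2 7 6 5 3 8 4)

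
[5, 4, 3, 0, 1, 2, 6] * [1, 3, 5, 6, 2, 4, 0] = [4, 2, 6, 1, 3, 5, 0]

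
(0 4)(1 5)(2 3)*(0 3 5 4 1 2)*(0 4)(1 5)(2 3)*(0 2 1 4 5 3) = (0 3 5)(1 2 4)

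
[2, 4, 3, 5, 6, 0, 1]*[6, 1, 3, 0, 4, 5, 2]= [3, 4, 0, 5, 2, 6, 1]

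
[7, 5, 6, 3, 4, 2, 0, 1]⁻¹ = [6, 7, 5, 3, 4, 1, 2, 0]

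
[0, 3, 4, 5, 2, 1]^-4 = [0, 5, 2, 1, 4, 3]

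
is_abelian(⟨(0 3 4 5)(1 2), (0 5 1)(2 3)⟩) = no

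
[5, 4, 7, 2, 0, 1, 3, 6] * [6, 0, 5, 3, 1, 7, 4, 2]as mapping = [0→7, 1→1, 2→2, 3→5, 4→6, 5→0, 6→3, 7→4]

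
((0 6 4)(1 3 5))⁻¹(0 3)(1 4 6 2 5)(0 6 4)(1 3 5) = (0 4 2 1 3)(5 6)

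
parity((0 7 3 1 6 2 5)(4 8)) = odd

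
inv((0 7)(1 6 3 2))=(0 7)(1 2 3 6)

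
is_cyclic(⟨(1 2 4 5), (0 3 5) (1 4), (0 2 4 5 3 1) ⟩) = no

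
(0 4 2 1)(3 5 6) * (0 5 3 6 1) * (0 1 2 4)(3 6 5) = (1 3 6 5 2)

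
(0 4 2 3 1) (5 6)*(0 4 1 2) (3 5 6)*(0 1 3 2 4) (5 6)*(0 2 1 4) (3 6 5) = (0 6 3) (1 2 5) 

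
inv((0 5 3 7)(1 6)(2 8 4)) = (0 7 3 5)(1 6)(2 4 8)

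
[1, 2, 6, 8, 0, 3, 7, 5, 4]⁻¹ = [4, 0, 1, 5, 8, 7, 2, 6, 3]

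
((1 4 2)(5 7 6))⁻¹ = (1 2 4)(5 6 7)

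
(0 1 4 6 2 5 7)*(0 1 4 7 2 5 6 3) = (0 4 3)(1 7)(2 6 5)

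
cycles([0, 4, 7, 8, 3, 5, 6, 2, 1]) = (1 4 3 8)(2 7)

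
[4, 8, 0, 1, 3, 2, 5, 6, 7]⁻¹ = [2, 3, 5, 4, 0, 6, 7, 8, 1]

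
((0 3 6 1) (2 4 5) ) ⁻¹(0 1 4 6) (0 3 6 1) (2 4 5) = (0 5 1 3) 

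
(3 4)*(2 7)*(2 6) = (2 7 6)(3 4)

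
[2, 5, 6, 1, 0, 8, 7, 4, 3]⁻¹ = [4, 3, 0, 8, 7, 1, 2, 6, 5]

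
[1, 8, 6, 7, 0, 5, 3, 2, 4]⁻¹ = [4, 0, 7, 6, 8, 5, 2, 3, 1]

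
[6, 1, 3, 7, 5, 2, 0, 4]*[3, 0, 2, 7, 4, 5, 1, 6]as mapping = [0→1, 1→0, 2→7, 3→6, 4→5, 5→2, 6→3, 7→4]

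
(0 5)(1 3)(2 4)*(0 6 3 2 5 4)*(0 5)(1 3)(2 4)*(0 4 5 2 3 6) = (0 3 6 1 5)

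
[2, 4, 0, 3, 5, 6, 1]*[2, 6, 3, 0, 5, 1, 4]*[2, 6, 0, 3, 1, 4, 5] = [3, 4, 0, 2, 6, 1, 5]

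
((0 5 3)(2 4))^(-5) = (0 5 3)(2 4)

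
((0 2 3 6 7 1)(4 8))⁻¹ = (0 1 7 6 3 2)(4 8)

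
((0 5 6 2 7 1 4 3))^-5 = (0 2 4 5 7 3 6 1)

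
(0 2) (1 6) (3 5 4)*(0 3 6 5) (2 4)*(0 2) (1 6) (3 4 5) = (0 5) (1 3 2 4) 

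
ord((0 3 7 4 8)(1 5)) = 10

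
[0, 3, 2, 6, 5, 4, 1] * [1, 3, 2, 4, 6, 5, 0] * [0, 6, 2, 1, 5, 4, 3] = [6, 5, 2, 0, 4, 3, 1] 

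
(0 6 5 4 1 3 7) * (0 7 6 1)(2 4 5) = (0 1 3 6 2 4)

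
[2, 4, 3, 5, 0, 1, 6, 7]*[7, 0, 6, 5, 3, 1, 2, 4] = [6, 3, 5, 1, 7, 0, 2, 4]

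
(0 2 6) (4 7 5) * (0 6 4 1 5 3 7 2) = (1 5) (2 4) (3 7) 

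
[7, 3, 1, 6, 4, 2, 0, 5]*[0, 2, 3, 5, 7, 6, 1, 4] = [4, 5, 2, 1, 7, 3, 0, 6]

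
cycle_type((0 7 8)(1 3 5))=3^2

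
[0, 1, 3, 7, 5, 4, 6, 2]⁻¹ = [0, 1, 7, 2, 5, 4, 6, 3]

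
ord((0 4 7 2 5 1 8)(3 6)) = 14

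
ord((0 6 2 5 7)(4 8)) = 10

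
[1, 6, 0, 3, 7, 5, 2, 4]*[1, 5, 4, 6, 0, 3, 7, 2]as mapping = [0→5, 1→7, 2→1, 3→6, 4→2, 5→3, 6→4, 7→0]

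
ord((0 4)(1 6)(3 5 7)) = 6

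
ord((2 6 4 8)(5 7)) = 4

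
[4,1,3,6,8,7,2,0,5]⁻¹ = [7,1,6,2,0,8,3,5,4]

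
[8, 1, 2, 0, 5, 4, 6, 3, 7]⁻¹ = [3, 1, 2, 7, 5, 4, 6, 8, 0]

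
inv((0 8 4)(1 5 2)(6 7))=(0 4 8)(1 2 5)(6 7)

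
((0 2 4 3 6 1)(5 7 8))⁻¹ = (0 1 6 3 4 2)(5 8 7)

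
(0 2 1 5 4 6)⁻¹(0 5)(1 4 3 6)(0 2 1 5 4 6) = (0 5 6 3)(2 4)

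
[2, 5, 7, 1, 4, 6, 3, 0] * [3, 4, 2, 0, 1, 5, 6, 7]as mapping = [0→2, 1→5, 2→7, 3→4, 4→1, 5→6, 6→0, 7→3]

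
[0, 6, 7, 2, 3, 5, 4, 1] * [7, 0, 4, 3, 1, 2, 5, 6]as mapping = [0→7, 1→5, 2→6, 3→4, 4→3, 5→2, 6→1, 7→0]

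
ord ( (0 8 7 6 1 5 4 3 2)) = 9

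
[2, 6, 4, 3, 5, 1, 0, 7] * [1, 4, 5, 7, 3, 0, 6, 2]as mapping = [0→5, 1→6, 2→3, 3→7, 4→0, 5→4, 6→1, 7→2]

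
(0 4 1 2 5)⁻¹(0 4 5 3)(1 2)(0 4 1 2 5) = (0 3 4 1)(2 5)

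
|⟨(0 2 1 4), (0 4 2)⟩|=24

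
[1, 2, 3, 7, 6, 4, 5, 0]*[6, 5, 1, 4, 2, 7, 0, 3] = [5, 1, 4, 3, 0, 2, 7, 6]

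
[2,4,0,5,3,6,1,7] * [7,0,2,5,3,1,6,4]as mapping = [0→2,1→3,2→7,3→1,4→5,5→6,6→0,7→4]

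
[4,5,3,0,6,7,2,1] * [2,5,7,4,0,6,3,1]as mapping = [0→0,1→6,2→4,3→2,4→3,5→1,6→7,7→5]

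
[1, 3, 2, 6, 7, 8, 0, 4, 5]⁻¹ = [6, 0, 2, 1, 7, 8, 3, 4, 5]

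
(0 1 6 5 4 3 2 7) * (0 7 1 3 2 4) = (0 3 4 2 1 6 5)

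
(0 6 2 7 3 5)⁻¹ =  (0 5 3 7 2 6)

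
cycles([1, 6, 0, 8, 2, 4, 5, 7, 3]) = (0 1 6 5 4 2)(3 8)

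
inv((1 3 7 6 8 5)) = (1 5 8 6 7 3)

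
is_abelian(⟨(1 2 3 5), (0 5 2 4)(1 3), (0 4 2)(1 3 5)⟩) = no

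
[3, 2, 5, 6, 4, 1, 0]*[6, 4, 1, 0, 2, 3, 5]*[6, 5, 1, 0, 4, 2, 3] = [6, 5, 0, 2, 1, 4, 3]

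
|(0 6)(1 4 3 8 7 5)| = 6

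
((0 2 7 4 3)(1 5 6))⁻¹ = (0 3 4 7 2)(1 6 5)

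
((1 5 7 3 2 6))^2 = (1 7 2)(3 6 5)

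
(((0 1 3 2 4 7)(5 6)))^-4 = (0 3 4)(1 2 7)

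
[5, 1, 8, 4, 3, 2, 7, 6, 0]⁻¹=[8, 1, 5, 4, 3, 0, 7, 6, 2]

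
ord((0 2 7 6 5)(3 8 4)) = 15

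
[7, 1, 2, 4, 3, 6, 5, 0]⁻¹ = [7, 1, 2, 4, 3, 6, 5, 0]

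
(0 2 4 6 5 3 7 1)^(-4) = (0 5)(1 6)(2 3)(4 7)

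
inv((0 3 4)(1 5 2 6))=(0 4 3)(1 6 2 5)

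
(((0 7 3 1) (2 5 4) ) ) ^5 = (0 7 3 1) (2 4 5) 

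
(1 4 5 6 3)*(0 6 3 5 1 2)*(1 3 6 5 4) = (0 5 6 4 3 2)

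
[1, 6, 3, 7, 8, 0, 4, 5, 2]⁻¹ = [5, 0, 8, 2, 6, 7, 1, 3, 4]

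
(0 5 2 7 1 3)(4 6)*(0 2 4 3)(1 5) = (0 1)(2 7 5 4 6 3)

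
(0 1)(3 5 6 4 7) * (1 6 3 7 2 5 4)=(0 6 1)(2 5 3 4)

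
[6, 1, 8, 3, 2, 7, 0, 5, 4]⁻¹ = [6, 1, 4, 3, 8, 7, 0, 5, 2]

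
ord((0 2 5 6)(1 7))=4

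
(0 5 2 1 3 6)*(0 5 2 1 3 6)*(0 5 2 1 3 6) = (0 1)(2 6)(3 5)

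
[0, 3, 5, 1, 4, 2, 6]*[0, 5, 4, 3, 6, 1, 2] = [0, 3, 1, 5, 6, 4, 2]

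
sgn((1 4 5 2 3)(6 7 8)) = 1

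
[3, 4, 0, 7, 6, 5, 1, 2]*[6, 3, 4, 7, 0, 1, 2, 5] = [7, 0, 6, 5, 2, 1, 3, 4]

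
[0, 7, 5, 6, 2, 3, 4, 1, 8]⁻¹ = [0, 7, 4, 5, 6, 2, 3, 1, 8]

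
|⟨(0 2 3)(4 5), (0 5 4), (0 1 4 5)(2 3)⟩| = 720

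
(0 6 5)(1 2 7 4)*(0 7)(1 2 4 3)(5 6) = (0 5 7 3 1 4 2)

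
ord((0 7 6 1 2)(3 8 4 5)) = 20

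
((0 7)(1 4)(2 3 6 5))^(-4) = ()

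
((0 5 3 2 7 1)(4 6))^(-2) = (0 7 3)(1 2 5)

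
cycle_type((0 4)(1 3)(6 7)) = 2^3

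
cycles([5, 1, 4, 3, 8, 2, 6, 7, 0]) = (0 5 2 4 8)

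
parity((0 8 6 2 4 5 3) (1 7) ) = odd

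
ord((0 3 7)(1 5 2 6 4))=15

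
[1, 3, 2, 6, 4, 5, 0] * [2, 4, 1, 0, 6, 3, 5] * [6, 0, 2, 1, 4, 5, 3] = [4, 6, 0, 5, 3, 1, 2]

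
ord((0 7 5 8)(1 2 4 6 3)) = 20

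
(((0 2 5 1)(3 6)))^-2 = (0 5)(1 2)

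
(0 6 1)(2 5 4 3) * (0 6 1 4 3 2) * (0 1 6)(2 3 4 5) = (0 6 5 4 3 1)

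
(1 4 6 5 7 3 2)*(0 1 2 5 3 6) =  (0 1 4)(3 5 7 6)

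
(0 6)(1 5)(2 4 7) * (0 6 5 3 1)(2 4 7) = (0 5)(1 3)(2 7 4)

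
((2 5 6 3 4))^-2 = (2 3 5 4 6)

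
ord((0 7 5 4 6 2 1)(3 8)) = 14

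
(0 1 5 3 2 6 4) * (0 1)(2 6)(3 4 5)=(1 3 6 5 4)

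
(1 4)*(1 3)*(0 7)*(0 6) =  (0 7 6)(1 4 3)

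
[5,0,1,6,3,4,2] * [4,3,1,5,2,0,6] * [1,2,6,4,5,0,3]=[1,5,4,3,0,6,2]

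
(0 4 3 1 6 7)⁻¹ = (0 7 6 1 3 4)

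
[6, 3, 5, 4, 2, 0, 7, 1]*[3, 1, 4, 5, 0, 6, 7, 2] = [7, 5, 6, 0, 4, 3, 2, 1]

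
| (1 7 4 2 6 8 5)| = 7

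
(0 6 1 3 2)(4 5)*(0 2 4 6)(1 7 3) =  (3 4 5 6 7)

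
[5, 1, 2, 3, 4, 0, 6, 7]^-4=[0, 1, 2, 3, 4, 5, 6, 7]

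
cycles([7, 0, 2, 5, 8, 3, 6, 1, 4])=(0 7 1)(3 5)(4 8)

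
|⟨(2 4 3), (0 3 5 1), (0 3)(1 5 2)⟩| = 720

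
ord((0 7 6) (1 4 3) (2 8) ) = 6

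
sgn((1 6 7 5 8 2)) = -1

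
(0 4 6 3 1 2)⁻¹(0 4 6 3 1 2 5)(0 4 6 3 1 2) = (0 5 4 6 3 1 2)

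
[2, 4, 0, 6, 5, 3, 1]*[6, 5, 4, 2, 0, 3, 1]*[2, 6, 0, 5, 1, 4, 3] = [1, 2, 3, 6, 5, 0, 4]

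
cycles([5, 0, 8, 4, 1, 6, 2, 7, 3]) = (0 5 6 2 8 3 4 1)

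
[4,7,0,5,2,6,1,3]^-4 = [2,7,4,5,0,6,1,3]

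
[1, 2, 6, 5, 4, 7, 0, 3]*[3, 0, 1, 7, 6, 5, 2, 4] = [0, 1, 2, 5, 6, 4, 3, 7]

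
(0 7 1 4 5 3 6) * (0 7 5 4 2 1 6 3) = (0 5)(1 2)(6 7)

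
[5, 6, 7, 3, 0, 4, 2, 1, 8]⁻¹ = [4, 7, 6, 3, 5, 0, 1, 2, 8]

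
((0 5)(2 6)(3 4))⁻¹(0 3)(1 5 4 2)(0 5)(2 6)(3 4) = (0 3 6 1)(4 5)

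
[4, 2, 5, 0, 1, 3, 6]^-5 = [4, 2, 5, 0, 1, 3, 6]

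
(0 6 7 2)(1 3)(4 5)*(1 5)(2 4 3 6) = (0 2)(1 6 7 4)(3 5)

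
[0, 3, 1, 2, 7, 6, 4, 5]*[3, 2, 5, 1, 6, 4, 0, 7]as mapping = [0→3, 1→1, 2→2, 3→5, 4→7, 5→0, 6→6, 7→4]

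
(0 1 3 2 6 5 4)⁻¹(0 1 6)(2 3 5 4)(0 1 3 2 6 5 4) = (0 6 2 4)(1 3 5)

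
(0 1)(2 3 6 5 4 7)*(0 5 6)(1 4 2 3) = (0 4 7 3)(1 5 2)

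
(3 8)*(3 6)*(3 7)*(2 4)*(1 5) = (1 5)(2 4)(3 8 6 7)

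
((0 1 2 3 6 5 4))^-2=(0 5 3 1 4 6 2)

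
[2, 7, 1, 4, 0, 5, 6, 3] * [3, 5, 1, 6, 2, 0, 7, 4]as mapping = [0→1, 1→4, 2→5, 3→2, 4→3, 5→0, 6→7, 7→6]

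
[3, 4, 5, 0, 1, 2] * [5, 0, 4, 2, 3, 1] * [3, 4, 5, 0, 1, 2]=[5, 0, 4, 2, 3, 1]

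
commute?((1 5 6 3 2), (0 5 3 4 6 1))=no:(1 5 6 3 2) * (0 5 3 4 6 1)=(0 5 1 3 2)(4 6), (0 5 3 4 6 1) * (1 5 6 3 2)=(0 6 5 2 1)(3 4)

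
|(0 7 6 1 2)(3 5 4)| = 15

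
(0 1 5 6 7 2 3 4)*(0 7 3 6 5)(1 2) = (0 2 6 3 4 7 1)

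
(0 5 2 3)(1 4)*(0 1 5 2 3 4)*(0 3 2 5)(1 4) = (0 5 2 1 3 4)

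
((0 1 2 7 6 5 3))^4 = (0 6 1 5 2 3 7)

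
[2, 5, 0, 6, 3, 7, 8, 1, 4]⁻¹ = [2, 7, 0, 4, 8, 1, 3, 5, 6]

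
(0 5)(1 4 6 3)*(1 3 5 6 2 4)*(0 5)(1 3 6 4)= (0 4 2 1 3 6)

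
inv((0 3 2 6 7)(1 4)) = (0 7 6 2 3)(1 4)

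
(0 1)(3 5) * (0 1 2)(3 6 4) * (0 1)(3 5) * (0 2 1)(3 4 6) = (0 1 2)(3 4 5)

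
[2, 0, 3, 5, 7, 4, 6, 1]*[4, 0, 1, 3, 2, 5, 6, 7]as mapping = [0→1, 1→4, 2→3, 3→5, 4→7, 5→2, 6→6, 7→0]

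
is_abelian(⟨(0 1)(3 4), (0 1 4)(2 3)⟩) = no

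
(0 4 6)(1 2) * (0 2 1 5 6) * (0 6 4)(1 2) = (1 2 5 4 6)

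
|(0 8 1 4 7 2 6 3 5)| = 9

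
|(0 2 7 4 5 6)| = 6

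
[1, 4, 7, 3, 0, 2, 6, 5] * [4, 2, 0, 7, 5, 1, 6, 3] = [2, 5, 3, 7, 4, 0, 6, 1]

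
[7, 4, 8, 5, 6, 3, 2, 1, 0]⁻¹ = [8, 7, 6, 5, 1, 3, 4, 0, 2]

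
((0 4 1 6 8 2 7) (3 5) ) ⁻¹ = (0 7 2 8 6 1 4) (3 5) 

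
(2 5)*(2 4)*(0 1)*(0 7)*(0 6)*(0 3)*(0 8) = (0 1 7 6 3 8)(2 5 4)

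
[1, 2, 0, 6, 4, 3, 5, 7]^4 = [1, 2, 0, 6, 4, 3, 5, 7]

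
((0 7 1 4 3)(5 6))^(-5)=(5 6)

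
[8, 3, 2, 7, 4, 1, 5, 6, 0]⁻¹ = [8, 5, 2, 1, 4, 6, 7, 3, 0]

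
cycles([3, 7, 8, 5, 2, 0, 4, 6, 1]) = (0 3 5)(1 7 6 4 2 8)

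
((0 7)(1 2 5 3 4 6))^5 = (0 7)(1 6 4 3 5 2)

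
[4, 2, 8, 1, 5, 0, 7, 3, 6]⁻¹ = [5, 3, 1, 7, 0, 4, 8, 6, 2]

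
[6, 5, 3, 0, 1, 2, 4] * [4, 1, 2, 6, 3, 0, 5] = [5, 0, 6, 4, 1, 2, 3]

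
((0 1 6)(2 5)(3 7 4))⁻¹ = (0 6 1)(2 5)(3 4 7)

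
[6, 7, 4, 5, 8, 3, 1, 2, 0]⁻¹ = [8, 6, 7, 5, 2, 3, 0, 1, 4]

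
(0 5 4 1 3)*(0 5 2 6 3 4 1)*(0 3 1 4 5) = (0 2 6 1 5 4 3)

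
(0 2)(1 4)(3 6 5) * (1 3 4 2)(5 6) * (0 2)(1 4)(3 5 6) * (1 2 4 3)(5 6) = (0 3 5 2 4 6 1)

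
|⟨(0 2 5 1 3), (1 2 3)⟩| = 60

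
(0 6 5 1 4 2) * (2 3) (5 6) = (0 5 1 4 3 2) 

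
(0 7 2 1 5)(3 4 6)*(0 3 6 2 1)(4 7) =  (0 4 2)(1 5 3 7)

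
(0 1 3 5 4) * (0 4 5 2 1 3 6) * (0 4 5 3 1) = (0 1 6 4 5 3 2)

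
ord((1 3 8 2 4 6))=6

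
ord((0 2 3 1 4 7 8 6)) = 8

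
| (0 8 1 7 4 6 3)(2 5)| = 14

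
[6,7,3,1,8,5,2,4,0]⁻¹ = [8,3,6,2,7,5,0,1,4]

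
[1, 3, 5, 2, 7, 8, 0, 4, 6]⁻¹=[6, 0, 3, 1, 7, 2, 8, 4, 5]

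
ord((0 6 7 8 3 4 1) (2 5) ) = 14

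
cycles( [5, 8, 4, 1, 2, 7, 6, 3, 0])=(0 5 7 3 1 8)(2 4)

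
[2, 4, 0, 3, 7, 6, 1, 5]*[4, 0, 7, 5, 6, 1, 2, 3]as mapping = [0→7, 1→6, 2→4, 3→5, 4→3, 5→2, 6→0, 7→1]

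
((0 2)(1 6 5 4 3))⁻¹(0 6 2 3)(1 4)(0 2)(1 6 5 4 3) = (0 1 2 5)(3 6)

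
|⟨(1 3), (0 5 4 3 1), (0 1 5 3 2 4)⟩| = 720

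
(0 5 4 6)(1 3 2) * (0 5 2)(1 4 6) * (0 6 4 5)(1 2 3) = (0 3 6)(2 5 4)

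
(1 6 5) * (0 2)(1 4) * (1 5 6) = (0 2)(4 5)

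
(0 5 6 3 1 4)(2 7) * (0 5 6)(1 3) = (0 6 1 4 5)(2 7)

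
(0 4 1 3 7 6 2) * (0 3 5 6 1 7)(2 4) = (0 2 3)(1 5 6 4 7)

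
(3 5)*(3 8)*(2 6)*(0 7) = (0 7)(2 6)(3 5 8)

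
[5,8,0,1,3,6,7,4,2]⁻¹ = [2,3,8,4,7,0,5,6,1]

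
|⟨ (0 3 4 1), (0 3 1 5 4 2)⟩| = 720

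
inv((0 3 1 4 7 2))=(0 2 7 4 1 3)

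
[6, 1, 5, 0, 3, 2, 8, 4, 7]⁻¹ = [3, 1, 5, 4, 7, 2, 0, 8, 6]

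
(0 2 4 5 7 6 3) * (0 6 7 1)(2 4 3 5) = (0 4 2 3 6 5 1)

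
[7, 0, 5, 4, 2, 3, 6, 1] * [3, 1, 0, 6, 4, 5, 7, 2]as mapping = [0→2, 1→3, 2→5, 3→4, 4→0, 5→6, 6→7, 7→1]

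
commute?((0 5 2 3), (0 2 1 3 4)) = no:(0 5 2 3)*(0 2 1 3 4) = (0 5 1 3 2 4), (0 2 1 3 4)*(0 5 2 3) = (0 3 4 5 2 1)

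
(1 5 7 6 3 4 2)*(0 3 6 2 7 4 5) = (0 3 5 4 7 2 1)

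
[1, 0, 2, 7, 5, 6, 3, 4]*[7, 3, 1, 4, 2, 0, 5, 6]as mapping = [0→3, 1→7, 2→1, 3→6, 4→0, 5→5, 6→4, 7→2]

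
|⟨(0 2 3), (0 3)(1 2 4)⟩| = 120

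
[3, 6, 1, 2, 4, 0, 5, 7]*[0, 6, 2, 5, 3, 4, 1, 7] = [5, 1, 6, 2, 3, 0, 4, 7]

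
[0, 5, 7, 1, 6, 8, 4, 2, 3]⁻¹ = [0, 3, 7, 8, 6, 1, 4, 2, 5]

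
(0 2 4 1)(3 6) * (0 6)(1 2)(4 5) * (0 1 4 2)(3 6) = (0 4)(1 3)(2 5)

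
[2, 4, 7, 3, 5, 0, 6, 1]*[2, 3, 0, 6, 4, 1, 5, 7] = [0, 4, 7, 6, 1, 2, 5, 3]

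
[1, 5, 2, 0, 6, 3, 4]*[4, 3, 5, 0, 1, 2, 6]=[3, 2, 5, 4, 6, 0, 1]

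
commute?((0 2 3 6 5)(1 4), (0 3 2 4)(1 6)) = no:(0 2 3 6 5)(1 4)*(0 3 2 4)(1 6) = (0 4 6 5 3 1), (0 3 2 4)(1 6)*(0 2 3 6 5)(1 4) = (0 6 4 2 1 5)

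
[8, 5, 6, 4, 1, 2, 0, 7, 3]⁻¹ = [6, 4, 5, 8, 3, 1, 2, 7, 0]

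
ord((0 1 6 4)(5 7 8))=12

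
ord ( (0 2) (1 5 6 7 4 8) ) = 6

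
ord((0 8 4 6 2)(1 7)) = 10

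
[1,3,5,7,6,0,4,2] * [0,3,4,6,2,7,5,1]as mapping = [0→3,1→6,2→7,3→1,4→5,5→0,6→2,7→4]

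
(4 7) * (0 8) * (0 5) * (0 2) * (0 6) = (0 8 5 2 6)(4 7)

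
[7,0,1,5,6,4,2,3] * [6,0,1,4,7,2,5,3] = [3,6,0,2,5,7,1,4]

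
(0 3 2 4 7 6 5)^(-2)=(0 6 4 3 5 7 2)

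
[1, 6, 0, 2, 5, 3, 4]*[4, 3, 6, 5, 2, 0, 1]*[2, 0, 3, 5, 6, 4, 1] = [5, 0, 6, 1, 2, 4, 3]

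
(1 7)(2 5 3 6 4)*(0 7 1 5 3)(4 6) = (0 7 5)(2 3 4)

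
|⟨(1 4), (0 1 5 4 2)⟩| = 120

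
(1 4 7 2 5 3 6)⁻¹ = (1 6 3 5 2 7 4)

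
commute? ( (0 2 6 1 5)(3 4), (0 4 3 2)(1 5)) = no: (0 2 6 1 5)(3 4)*(0 4 3 2)(1 5) = (2 6 5 4), (0 4 3 2)(1 5)*(0 2 6 1 5)(3 4) = (0 3 6 1)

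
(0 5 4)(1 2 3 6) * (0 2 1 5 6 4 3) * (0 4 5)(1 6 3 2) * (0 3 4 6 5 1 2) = (0 4 2 6 3 1 5)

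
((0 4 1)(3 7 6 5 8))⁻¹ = (0 1 4)(3 8 5 6 7)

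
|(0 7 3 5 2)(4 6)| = 10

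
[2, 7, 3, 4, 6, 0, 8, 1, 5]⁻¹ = [5, 7, 0, 2, 3, 8, 4, 1, 6]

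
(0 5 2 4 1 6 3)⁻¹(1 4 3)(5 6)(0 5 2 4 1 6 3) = (0 6 1)(2 3)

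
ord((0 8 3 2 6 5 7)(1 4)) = 14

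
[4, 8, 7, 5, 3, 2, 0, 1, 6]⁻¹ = [6, 7, 5, 4, 0, 3, 8, 2, 1]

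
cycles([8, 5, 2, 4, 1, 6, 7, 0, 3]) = (0 8 3 4 1 5 6 7)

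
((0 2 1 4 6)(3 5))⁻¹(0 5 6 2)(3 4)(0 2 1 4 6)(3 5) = (0 1 2 3)(5 6)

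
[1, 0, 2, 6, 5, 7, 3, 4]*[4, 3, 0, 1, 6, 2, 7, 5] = [3, 4, 0, 7, 2, 5, 1, 6]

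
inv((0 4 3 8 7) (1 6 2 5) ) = (0 7 8 3 4) (1 5 2 6) 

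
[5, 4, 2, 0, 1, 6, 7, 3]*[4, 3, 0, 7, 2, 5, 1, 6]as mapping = [0→5, 1→2, 2→0, 3→4, 4→3, 5→1, 6→6, 7→7]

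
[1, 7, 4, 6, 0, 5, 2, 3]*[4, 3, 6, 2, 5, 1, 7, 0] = [3, 0, 5, 7, 4, 1, 6, 2]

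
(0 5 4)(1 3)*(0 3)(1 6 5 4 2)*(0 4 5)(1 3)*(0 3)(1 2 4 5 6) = (0 6 3 1 5 4 2)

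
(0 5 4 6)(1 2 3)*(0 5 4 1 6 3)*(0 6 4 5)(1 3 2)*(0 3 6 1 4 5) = (1 4 2)(3 5 6)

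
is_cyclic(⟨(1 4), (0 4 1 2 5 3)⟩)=no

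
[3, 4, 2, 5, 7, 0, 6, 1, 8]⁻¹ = [5, 7, 2, 0, 1, 3, 6, 4, 8]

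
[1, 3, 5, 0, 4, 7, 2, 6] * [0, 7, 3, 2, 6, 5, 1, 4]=[7, 2, 5, 0, 6, 4, 3, 1]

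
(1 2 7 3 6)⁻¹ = (1 6 3 7 2)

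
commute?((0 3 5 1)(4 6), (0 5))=no:(0 3 5 1)(4 6)*(0 5)=(0 3)(1 5)(4 6), (0 5)*(0 3 5 1)(4 6)=(0 1)(3 5)(4 6)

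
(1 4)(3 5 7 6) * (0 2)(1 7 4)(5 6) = (0 2)(3 6)(4 7 5)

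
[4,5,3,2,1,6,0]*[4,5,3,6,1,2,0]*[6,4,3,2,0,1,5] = [4,3,5,2,1,6,0]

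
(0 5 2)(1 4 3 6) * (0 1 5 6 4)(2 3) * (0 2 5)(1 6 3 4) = (0 3 1 2 6)(4 5)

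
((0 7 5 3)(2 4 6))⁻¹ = (0 3 5 7)(2 6 4)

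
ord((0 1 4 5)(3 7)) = 4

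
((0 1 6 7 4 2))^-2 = (0 4 6)(1 2 7)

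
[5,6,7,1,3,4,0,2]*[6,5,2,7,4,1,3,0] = [1,3,0,5,7,4,6,2]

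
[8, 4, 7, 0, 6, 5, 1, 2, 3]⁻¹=[3, 6, 7, 8, 1, 5, 4, 2, 0]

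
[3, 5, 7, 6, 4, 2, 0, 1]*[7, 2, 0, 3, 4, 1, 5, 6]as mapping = [0→3, 1→1, 2→6, 3→5, 4→4, 5→0, 6→7, 7→2]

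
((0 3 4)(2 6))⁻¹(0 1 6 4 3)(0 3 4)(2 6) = (0 4 3 1 2)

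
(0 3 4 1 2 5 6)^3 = (0 1 6 4 5 3 2)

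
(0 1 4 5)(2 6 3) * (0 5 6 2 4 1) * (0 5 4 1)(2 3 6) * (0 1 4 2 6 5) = (2 3 4 6 5)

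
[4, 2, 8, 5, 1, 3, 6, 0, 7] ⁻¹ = [7, 4, 1, 5, 0, 3, 6, 8, 2] 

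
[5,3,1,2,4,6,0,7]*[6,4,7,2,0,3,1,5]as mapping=[0→3,1→2,2→4,3→7,4→0,5→1,6→6,7→5]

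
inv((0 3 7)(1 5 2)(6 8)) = (0 7 3)(1 2 5)(6 8)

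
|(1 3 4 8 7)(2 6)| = 10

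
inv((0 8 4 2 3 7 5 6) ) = (0 6 5 7 3 2 4 8) 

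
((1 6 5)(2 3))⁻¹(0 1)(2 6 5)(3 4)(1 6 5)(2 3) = (0 6)(1 3 5)(2 4)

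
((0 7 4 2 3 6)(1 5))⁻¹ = (0 6 3 2 4 7)(1 5)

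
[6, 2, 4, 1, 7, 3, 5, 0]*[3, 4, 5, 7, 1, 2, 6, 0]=[6, 5, 1, 4, 0, 7, 2, 3]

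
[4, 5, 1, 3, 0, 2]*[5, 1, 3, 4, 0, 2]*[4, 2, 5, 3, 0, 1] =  [4, 5, 2, 0, 1, 3]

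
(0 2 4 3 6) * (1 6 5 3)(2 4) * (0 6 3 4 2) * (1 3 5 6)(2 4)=(0 4 3 6 1 5 2)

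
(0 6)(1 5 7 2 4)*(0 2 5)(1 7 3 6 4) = (0 4 7 5 3 6 2 1)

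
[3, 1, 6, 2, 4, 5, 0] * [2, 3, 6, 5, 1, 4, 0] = [5, 3, 0, 6, 1, 4, 2]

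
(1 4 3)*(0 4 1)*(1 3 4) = (0 1 3)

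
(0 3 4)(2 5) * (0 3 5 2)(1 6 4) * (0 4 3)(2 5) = (0 2 5 4)(1 6 3)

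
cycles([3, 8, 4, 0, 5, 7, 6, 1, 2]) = (0 3)(1 8 2 4 5 7)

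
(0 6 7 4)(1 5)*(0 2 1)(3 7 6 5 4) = (0 5)(1 4 2)(3 7)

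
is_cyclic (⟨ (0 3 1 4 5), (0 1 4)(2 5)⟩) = no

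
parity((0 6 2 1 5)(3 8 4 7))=odd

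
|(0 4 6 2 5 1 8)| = 7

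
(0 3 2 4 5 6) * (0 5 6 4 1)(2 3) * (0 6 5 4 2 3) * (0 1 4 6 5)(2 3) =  (0 2 4)(1 5 3)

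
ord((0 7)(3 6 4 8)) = 4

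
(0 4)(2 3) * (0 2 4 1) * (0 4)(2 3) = (0 1 4 3)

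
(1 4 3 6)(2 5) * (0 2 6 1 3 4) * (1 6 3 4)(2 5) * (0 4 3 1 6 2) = (0 5 1 4 6 3 2)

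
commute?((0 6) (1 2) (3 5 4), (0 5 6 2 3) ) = no:(0 6) (1 2) (3 5 4)*(0 5 6 2 3) = (0 2 1 3 6 5 4), (0 5 6 2 3)*(0 6) (1 2) (3 5 4) = (0 4 3 6 1 2 5) 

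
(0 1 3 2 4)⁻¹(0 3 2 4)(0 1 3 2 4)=(0 1 2 4)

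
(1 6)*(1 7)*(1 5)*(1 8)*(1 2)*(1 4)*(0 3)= (0 3)(1 6 7 5 8 2 4)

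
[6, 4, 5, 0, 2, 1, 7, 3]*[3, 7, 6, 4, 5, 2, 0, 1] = [0, 5, 2, 3, 6, 7, 1, 4]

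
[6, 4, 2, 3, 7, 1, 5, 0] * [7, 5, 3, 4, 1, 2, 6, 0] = [6, 1, 3, 4, 0, 5, 2, 7]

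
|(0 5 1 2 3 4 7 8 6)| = 9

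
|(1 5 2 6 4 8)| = 6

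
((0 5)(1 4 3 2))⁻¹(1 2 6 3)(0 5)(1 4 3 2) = (1 6 2 4)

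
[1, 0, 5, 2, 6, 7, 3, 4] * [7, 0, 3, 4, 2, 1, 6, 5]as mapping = [0→0, 1→7, 2→1, 3→3, 4→6, 5→5, 6→4, 7→2]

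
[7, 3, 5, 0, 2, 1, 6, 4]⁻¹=[3, 5, 4, 1, 7, 2, 6, 0]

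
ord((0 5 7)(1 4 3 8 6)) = 15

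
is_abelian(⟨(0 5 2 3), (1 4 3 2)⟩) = no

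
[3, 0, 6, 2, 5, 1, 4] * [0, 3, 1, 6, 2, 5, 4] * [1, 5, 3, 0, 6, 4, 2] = [2, 1, 6, 5, 4, 0, 3]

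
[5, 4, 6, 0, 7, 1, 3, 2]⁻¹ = [3, 5, 7, 6, 1, 0, 2, 4]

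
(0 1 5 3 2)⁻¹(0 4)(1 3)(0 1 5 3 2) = (1 4)(2 5)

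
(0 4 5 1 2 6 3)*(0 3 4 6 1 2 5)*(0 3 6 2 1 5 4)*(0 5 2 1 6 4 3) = (0 1 3 4)(5 6)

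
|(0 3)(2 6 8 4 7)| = 10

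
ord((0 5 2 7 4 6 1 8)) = 8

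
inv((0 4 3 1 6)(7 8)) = (0 6 1 3 4)(7 8)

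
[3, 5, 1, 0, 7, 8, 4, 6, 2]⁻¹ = [3, 2, 8, 0, 6, 1, 7, 4, 5]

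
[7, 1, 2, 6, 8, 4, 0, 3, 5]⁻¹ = [6, 1, 2, 7, 5, 8, 3, 0, 4]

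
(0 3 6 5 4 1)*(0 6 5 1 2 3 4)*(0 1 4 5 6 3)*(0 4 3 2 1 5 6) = (0 6 3)(1 2 4)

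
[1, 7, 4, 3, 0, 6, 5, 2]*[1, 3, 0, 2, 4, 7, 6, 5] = [3, 5, 4, 2, 1, 6, 7, 0]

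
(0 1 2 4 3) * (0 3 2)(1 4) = (0 4 2 1)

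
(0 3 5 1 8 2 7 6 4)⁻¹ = (0 4 6 7 2 8 1 5 3)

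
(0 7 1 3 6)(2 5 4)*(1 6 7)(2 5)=(0 1 3 7 6)(4 5)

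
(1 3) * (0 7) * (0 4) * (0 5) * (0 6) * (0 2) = (0 7 4 5 6 2)(1 3)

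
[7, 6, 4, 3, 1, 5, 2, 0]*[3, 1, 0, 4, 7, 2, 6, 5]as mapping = [0→5, 1→6, 2→7, 3→4, 4→1, 5→2, 6→0, 7→3]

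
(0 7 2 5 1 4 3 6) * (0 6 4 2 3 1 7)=(1 2 5 7 3 4)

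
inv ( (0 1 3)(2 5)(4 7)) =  (0 3 1)(2 5)(4 7)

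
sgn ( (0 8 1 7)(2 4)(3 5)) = -1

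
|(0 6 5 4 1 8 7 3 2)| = 9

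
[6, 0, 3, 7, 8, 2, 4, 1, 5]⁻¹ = [1, 7, 5, 2, 6, 8, 0, 3, 4]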